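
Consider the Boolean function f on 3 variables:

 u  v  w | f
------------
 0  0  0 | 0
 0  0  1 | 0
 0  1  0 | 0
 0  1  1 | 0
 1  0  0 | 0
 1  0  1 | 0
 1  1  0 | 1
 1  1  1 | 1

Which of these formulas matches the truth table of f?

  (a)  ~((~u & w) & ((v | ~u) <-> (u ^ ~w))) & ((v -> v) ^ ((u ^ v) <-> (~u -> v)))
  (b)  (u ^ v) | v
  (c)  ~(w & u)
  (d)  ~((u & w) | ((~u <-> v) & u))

a

(b): at (0,1,0) it gives 1, but f = 0 — eliminated.
(c): at (0,0,0) it gives 1, but f = 0 — eliminated.
(d): at (0,0,0) it gives 1, but f = 0 — eliminated.
(a) is the remaining candidate, and it agrees with f on all 8 inputs.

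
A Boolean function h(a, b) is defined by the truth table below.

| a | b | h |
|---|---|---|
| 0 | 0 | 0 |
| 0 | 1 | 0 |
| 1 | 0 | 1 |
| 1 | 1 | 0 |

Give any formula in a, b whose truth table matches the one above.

h(a, b) = a AND NOT b

1 only at (1,0): a AND NOT b.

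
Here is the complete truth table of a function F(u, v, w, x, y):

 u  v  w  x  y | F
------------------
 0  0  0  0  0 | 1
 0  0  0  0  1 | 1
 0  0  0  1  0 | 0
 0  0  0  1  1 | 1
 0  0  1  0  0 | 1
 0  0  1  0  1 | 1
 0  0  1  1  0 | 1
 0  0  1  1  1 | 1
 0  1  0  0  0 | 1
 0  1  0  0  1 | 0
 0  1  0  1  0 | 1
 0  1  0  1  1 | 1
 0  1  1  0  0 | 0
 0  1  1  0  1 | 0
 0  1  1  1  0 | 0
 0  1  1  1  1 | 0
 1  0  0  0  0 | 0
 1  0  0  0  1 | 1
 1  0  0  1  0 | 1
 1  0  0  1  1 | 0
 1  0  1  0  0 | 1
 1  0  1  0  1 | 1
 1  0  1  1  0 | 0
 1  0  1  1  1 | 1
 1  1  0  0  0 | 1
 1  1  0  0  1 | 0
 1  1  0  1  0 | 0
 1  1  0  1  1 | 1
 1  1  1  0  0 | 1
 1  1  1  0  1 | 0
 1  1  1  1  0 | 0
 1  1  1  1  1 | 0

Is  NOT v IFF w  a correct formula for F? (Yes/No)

No

Test each input against both F and the formula:
  u=0, v=0, w=0, x=0, y=0: formula gives 0, but F = 1 ✗
Row (0,0,0,0,0) is a counterexample, so the formula is not equivalent to F.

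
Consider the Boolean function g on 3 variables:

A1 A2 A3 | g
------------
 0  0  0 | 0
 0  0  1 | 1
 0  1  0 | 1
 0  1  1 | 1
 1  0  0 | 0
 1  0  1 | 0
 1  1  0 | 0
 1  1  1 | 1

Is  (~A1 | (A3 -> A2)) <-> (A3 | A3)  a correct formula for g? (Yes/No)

Check the formula against g row by row:
  A1=0, A2=0, A3=0: formula gives 0, g = 0 ✓
  A1=0, A2=0, A3=1: formula gives 1, g = 1 ✓
  A1=0, A2=1, A3=0: formula gives 0, but g = 1 ✗
A single disagreement suffices: at (0,1,0) they differ, so the formula does not compute g.

No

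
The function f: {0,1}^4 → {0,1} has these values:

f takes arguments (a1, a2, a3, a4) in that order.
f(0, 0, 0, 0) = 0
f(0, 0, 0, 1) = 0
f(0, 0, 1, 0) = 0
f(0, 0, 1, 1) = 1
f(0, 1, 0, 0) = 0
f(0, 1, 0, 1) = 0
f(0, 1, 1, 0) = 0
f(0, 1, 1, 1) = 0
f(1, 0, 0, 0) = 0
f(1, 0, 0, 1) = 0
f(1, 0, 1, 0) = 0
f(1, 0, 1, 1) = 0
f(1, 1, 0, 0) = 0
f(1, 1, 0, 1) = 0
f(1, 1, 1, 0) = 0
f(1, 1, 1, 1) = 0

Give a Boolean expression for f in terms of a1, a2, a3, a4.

f(a1, a2, a3, a4) = ((a1' · a2') · a3) · a4

Only row (0,0,1,1) gives 1. That row's minterm ¬a1·¬a2·a3·a4 is f directly.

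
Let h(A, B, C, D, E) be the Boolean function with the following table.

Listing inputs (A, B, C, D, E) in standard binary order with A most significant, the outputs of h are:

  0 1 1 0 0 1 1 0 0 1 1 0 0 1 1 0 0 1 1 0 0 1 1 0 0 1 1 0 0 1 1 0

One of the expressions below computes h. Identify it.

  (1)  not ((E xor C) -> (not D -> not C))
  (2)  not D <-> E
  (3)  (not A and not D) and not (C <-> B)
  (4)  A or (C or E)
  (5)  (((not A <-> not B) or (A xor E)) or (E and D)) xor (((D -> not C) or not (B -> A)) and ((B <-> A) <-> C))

2

(1) disagrees with h on (0,0,0,0,1) (formula → 0, table → 1); rule it out.
(3) disagrees with h on (0,0,0,0,1) (formula → 0, table → 1); rule it out.
(4) disagrees with h on (0,0,0,1,0) (formula → 0, table → 1); rule it out.
(5) disagrees with h on (0,0,0,0,0) (formula → 1, table → 0); rule it out.
That leaves (2). Evaluating it on every row reproduces the table of h exactly.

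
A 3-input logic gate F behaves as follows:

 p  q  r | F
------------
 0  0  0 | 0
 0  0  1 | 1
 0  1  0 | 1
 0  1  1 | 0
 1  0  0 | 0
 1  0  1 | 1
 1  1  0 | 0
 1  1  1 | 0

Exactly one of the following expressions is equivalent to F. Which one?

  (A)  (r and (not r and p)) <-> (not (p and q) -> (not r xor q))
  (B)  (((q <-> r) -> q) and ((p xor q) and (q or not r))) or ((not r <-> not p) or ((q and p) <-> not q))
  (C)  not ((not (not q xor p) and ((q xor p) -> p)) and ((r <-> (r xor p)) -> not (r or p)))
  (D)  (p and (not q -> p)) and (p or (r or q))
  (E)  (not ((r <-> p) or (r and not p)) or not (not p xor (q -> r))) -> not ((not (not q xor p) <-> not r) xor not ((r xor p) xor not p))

(B) disagrees with F on (0,0,0) (formula → 1, table → 0); rule it out.
(C) disagrees with F on (0,0,0) (formula → 1, table → 0); rule it out.
(D) disagrees with F on (0,0,1) (formula → 0, table → 1); rule it out.
(E) disagrees with F on (0,0,0) (formula → 1, table → 0); rule it out.
(A) is the remaining candidate, and it agrees with F on all 8 inputs.

A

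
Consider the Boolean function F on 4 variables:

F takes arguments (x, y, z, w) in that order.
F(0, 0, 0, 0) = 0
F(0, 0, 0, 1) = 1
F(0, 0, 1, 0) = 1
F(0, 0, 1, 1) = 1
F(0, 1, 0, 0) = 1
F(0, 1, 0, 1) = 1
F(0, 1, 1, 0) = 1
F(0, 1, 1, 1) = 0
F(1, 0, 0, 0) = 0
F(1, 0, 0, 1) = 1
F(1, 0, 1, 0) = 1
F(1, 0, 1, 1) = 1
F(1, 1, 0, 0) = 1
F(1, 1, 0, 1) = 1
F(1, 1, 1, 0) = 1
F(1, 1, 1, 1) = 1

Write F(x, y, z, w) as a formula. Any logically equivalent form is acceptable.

F(x, y, z, w) = not (((((not x and not y) and not z) and not w) or (((not x and y) and z) and w)) or (((x and not y) and not z) and not w))

There are just 3 zero rows: (0,0,0,0), (0,1,1,1), (1,0,0,0). Their minterms are ¬x·¬y·¬z·¬w, ¬x·y·z·w, x·¬y·¬z·¬w; the OR of those covers precisely the 0-outputs, and negating it yields F.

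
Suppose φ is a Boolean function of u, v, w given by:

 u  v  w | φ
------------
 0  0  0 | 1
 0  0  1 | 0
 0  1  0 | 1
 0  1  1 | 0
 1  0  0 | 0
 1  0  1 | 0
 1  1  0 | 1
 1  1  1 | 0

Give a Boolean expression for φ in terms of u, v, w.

Collect the rows where φ=1 — (0,0,0), (0,1,0), (1,1,0) — and write one minterm per row: ¬u·¬v·¬w, ¬u·v·¬w, u·v·¬w. Their union (logical OR) reproduces the table exactly.

φ(u, v, w) = (((u' · v') · w') + ((u' · v) · w')) + ((u · v) · w')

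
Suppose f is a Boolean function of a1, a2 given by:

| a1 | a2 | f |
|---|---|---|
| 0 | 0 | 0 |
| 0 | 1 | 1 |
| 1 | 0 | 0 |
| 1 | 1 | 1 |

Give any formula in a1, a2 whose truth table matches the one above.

Collect the rows where f=1 — (0,1), (1,1) — and write one minterm per row: ¬a1·a2, a1·a2. Their union (logical OR) reproduces the table exactly.

f(a1, a2) = (¬a1 ∧ a2) ∨ (a1 ∧ a2)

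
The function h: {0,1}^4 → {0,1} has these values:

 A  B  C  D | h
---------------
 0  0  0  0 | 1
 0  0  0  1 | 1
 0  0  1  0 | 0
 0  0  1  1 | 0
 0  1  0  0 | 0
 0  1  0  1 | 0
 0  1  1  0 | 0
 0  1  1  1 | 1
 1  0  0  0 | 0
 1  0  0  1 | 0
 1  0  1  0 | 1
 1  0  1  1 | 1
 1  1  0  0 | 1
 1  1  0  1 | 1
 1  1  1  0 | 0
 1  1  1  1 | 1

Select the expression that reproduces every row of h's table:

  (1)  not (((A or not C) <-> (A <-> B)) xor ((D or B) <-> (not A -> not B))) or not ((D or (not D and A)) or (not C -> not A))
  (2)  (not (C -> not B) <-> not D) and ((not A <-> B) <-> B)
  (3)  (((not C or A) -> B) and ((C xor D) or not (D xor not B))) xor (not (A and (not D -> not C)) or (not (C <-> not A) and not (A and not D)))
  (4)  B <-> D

3

(1) fails at (0,0,0,0): the formula yields 0, h is 1.
(2) fails at (0,0,0,0): the formula yields 0, h is 1.
(4) fails at (0,0,0,1): the formula yields 0, h is 1.
(3) is the remaining candidate, and it agrees with h on all 16 inputs.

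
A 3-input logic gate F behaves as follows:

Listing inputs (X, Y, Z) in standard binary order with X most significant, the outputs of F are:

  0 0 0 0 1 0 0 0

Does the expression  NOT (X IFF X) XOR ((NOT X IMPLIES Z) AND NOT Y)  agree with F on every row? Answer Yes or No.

Check the formula against F row by row:
  X=0, Y=0, Z=0: formula gives 0, F = 0 ✓
  X=0, Y=0, Z=1: formula gives 1, but F = 0 ✗
Since they disagree at (0,0,1), the expression is not a correct formula for F.

No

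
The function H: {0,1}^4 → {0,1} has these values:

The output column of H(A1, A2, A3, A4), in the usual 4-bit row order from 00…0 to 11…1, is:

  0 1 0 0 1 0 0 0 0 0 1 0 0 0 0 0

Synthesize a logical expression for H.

H(A1, A2, A3, A4) = ((((not A1 and not A2) and not A3) and A4) or (((not A1 and A2) and not A3) and not A4)) or (((A1 and not A2) and A3) and not A4)

Collect the rows where H=1 — (0,0,0,1), (0,1,0,0), (1,0,1,0) — and write one minterm per row: ¬A1·¬A2·¬A3·A4, ¬A1·A2·¬A3·¬A4, A1·¬A2·A3·¬A4. Their union (logical OR) reproduces the table exactly.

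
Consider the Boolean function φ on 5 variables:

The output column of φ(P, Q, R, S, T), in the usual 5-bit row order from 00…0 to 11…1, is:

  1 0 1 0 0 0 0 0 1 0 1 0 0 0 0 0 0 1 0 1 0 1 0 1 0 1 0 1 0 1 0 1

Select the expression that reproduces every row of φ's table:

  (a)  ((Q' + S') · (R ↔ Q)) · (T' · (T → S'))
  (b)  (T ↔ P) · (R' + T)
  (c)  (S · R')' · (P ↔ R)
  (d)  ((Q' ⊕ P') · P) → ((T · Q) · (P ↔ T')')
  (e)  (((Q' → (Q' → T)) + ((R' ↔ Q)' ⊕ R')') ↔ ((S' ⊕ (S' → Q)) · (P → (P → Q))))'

b

(a) fails at (0,1,0,0,0): the formula yields 0, φ is 1.
(c) fails at (0,0,0,0,1): the formula yields 1, φ is 0.
(d) fails at (0,0,0,0,1): the formula yields 1, φ is 0.
(e) fails at (0,0,0,0,0): the formula yields 0, φ is 1.
That leaves (b). Evaluating it on every row reproduces the table of φ exactly.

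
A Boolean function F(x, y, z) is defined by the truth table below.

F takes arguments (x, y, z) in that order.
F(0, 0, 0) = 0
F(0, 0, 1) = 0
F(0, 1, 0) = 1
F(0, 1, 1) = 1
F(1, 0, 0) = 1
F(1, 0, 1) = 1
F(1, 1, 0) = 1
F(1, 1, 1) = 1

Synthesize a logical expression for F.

F is 0 on only 2 rows — (0,0,0), (0,0,1). Writing each as a minterm (¬x·¬y·¬z, ¬x·¬y·z) and OR-ing them characterizes exactly where F=0, so F is the negation of that disjunction.

F(x, y, z) = ¬(((¬x ∧ ¬y) ∧ ¬z) ∨ ((¬x ∧ ¬y) ∧ z))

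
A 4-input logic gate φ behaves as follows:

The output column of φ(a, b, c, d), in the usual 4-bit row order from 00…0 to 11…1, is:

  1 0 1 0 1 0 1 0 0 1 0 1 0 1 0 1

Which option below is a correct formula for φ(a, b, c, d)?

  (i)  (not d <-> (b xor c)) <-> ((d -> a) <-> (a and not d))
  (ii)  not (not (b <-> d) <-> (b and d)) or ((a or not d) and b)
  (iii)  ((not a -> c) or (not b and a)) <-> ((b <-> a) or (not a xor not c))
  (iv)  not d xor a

(i) disagrees with φ on (0,0,0,1) (formula → 1, table → 0); rule it out.
(ii) disagrees with φ on (0,0,0,0) (formula → 0, table → 1); rule it out.
(iii) disagrees with φ on (0,0,0,0) (formula → 0, table → 1); rule it out.
That leaves (iv). Evaluating it on every row reproduces the table of φ exactly.

iv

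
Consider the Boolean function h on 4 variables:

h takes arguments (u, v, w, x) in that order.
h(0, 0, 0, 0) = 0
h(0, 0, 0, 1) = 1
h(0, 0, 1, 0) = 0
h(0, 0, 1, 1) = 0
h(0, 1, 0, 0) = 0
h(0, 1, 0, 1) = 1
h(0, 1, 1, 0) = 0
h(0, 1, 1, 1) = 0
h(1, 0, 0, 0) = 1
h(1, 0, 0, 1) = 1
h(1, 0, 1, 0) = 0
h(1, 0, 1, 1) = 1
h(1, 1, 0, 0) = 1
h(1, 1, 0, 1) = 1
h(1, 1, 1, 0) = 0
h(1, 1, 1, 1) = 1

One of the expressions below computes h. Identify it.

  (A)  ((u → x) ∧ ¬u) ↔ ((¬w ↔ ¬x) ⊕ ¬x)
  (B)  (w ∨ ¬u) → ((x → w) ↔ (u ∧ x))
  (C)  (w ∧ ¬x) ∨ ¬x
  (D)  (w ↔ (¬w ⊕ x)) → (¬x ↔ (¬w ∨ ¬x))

B

(A) disagrees with h on (0,0,0,1) (formula → 0, table → 1); rule it out.
(C) disagrees with h on (0,0,0,0) (formula → 1, table → 0); rule it out.
(D) disagrees with h on (0,0,0,0) (formula → 1, table → 0); rule it out.
That leaves (B). Evaluating it on every row reproduces the table of h exactly.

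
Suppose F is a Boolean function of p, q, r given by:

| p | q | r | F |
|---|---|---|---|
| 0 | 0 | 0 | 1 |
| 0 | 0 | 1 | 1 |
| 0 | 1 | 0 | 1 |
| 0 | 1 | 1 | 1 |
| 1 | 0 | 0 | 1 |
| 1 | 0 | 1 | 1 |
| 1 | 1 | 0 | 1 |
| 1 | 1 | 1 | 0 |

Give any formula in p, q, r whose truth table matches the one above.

F(p, q, r) = not ((p and q) and r)

The output is 0 only when every input is 1 — NAND of all inputs.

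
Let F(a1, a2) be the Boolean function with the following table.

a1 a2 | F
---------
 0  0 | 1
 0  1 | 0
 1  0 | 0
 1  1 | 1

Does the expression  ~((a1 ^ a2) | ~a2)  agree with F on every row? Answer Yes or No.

No

Evaluate ~((a1 ^ a2) | ~a2) on each row and compare to F:
  a1=0, a2=0: formula gives 0, but F = 1 ✗
Since they disagree at (0,0), the expression is not a correct formula for F.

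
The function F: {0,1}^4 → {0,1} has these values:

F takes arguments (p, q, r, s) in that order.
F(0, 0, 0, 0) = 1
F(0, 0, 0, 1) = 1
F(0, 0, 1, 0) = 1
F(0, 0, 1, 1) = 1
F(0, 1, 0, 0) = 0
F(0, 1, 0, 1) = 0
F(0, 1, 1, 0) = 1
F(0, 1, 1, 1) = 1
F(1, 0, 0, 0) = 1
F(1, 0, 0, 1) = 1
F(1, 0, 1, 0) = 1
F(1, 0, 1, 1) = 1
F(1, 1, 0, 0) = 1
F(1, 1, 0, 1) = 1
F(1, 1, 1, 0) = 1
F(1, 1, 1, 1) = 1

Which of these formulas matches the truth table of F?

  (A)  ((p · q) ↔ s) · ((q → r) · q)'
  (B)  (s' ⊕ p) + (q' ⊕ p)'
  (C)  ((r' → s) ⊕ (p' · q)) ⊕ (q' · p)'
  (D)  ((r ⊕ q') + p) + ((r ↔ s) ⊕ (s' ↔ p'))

D

(A): at (0,0,0,1) it gives 0, but F = 1 — eliminated.
(B): at (0,0,0,1) it gives 0, but F = 1 — eliminated.
(C): at (0,0,0,1) it gives 0, but F = 1 — eliminated.
That leaves (D). Evaluating it on every row reproduces the table of F exactly.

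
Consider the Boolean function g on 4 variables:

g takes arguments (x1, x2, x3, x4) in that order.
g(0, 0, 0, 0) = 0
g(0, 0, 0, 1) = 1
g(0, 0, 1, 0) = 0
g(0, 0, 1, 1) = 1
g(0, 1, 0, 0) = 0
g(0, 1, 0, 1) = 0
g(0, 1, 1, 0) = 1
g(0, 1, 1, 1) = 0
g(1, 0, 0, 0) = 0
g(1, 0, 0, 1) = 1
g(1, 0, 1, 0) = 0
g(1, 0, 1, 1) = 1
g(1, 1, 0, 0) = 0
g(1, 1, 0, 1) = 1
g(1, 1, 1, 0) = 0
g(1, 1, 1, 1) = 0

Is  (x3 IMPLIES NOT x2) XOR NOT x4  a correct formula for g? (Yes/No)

No

Check the formula against g row by row:
  x1=0, x2=0, x3=0, x4=0: formula gives 0, g = 0 ✓
  x1=0, x2=0, x3=0, x4=1: formula gives 1, g = 1 ✓
  x1=0, x2=0, x3=1, x4=0: formula gives 0, g = 0 ✓
  x1=0, x2=0, x3=1, x4=1: formula gives 1, g = 1 ✓
  …
  x1=0, x2=1, x3=0, x4=1: formula gives 1, but g = 0 ✗
A single disagreement suffices: at (0,1,0,1) they differ, so the formula does not compute g.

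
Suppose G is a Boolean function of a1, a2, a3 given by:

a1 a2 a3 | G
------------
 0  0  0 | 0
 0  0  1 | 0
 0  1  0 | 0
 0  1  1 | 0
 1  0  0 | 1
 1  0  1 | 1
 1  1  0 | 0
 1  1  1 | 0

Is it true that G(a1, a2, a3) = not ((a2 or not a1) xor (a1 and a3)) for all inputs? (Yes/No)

No

Test each input against both G and the formula:
  a1=0, a2=0, a3=0: formula gives 0, G = 0 ✓
  a1=0, a2=0, a3=1: formula gives 0, G = 0 ✓
  a1=0, a2=1, a3=0: formula gives 0, G = 0 ✓
  a1=0, a2=1, a3=1: formula gives 0, G = 0 ✓
  a1=1, a2=0, a3=0: formula gives 1, G = 1 ✓
  a1=1, a2=0, a3=1: formula gives 0, but G = 1 ✗
Row (1,0,1) is a counterexample, so the formula is not equivalent to G.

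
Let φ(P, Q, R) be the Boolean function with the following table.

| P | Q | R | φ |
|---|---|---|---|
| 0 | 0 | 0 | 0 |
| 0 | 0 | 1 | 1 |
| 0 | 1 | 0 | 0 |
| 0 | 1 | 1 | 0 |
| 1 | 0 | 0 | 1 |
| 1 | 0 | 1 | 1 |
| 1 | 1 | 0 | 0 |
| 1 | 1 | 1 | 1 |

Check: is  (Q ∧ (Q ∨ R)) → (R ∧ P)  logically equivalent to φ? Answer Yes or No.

No

Test each input against both φ and the formula:
  P=0, Q=0, R=0: formula gives 1, but φ = 0 ✗
A single disagreement suffices: at (0,0,0) they differ, so the formula does not compute φ.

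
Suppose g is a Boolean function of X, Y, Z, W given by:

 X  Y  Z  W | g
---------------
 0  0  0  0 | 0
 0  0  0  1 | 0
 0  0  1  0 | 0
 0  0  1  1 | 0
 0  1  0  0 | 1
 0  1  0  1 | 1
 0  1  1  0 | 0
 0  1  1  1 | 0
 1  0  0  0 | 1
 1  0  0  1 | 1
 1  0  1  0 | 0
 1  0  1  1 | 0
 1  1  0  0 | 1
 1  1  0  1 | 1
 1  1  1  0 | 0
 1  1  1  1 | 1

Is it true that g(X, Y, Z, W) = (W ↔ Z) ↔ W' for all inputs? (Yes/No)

Evaluate (W ↔ Z) ↔ W' on each row and compare to g:
  X=0, Y=0, Z=0, W=0: formula gives 1, but g = 0 ✗
Since they disagree at (0,0,0,0), the expression is not a correct formula for g.

No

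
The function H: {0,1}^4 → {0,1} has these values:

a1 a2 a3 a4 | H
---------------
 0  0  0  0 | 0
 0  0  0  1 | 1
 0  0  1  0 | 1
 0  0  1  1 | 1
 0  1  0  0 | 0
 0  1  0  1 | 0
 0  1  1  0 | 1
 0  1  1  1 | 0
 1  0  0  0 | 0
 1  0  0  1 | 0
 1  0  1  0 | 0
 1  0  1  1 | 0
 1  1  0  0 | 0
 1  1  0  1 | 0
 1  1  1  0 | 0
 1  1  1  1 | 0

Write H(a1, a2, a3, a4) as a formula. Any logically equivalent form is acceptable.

The 1-rows are (0,0,0,1), (0,0,1,0), (0,0,1,1), (0,1,1,0). Each contributes one minterm — ¬a1·¬a2·¬a3·a4; ¬a1·¬a2·a3·¬a4; ¬a1·¬a2·a3·a4; ¬a1·a2·a3·¬a4 — and their disjunction is a sum-of-products form of H.

H(a1, a2, a3, a4) = (((((a1' · a2') · a3') · a4) + (((a1' · a2') · a3) · a4')) + (((a1' · a2') · a3) · a4)) + (((a1' · a2) · a3) · a4')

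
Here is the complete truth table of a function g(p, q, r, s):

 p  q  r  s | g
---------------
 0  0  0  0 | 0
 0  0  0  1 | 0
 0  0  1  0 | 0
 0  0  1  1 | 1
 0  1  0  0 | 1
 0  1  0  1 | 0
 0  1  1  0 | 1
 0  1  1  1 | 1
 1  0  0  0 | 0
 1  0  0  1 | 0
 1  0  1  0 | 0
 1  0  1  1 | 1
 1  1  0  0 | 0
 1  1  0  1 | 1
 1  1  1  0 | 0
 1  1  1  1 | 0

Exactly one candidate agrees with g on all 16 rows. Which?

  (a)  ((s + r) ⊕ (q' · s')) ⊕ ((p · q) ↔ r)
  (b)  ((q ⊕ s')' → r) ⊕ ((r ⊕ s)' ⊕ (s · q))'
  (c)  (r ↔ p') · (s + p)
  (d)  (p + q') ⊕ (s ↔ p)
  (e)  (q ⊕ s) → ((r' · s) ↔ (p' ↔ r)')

(b) disagrees with g on (0,0,0,0) (formula → 1, table → 0); rule it out.
(c) disagrees with g on (0,1,0,0) (formula → 0, table → 1); rule it out.
(d) disagrees with g on (0,0,0,1) (formula → 1, table → 0); rule it out.
(e) disagrees with g on (0,0,0,0) (formula → 1, table → 0); rule it out.
Only (a) survives; checking it on all 16 rows confirms it matches g.

a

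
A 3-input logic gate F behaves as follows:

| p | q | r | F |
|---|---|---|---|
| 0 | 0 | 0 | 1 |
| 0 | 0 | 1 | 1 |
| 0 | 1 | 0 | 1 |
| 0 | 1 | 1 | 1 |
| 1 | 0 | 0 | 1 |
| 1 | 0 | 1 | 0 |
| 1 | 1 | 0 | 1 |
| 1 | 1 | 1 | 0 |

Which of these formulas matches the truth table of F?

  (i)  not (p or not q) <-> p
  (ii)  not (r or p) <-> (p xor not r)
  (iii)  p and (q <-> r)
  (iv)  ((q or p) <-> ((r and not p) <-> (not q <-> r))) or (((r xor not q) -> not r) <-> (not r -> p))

ii

(i) fails at (0,1,0): the formula yields 0, F is 1.
(iii) fails at (0,0,0): the formula yields 0, F is 1.
(iv) fails at (0,0,0): the formula yields 0, F is 1.
That leaves (ii). Evaluating it on every row reproduces the table of F exactly.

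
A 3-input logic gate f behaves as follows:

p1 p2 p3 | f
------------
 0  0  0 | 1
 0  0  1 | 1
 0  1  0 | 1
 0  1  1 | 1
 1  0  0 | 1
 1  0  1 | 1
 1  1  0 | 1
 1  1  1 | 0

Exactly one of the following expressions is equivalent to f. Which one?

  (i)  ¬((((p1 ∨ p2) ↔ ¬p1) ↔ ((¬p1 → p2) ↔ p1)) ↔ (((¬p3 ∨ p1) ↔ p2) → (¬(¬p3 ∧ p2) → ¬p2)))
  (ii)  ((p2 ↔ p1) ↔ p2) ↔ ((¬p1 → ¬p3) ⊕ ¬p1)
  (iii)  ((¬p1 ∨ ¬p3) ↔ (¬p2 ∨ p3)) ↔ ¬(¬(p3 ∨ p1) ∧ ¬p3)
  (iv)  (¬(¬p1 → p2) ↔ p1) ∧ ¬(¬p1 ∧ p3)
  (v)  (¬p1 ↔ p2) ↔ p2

i

(ii): at (0,0,1) it gives 0, but f = 1 — eliminated.
(iii): at (0,0,0) it gives 0, but f = 1 — eliminated.
(iv): at (0,0,0) it gives 0, but f = 1 — eliminated.
(v): at (1,0,0) it gives 0, but f = 1 — eliminated.
Only (i) survives; checking it on all 8 rows confirms it matches f.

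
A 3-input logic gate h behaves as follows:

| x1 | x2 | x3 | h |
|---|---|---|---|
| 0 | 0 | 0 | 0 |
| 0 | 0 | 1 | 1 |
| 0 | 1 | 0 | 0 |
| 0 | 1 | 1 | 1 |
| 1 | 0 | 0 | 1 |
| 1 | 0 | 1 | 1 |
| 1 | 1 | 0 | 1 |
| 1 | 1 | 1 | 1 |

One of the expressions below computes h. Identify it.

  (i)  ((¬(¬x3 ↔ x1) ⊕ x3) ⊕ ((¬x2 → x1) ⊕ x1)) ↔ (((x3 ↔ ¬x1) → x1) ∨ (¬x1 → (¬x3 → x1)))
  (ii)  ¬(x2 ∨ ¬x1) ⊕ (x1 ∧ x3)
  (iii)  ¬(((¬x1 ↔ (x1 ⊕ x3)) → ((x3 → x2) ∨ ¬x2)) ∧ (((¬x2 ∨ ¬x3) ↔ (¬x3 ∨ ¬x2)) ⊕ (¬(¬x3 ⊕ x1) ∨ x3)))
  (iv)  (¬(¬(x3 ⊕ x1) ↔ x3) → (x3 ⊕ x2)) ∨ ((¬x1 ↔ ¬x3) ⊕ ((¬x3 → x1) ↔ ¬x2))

(i) fails at (0,0,0): the formula yields 1, h is 0.
(ii) fails at (0,0,1): the formula yields 0, h is 1.
(iv) fails at (0,0,0): the formula yields 1, h is 0.
(iii) is the remaining candidate, and it agrees with h on all 8 inputs.

iii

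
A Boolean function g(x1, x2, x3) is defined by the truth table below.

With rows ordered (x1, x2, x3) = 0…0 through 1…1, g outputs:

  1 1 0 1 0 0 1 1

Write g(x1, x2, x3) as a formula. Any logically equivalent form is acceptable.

The 0-rows are (0,1,0), (1,0,0), (1,0,1). Take each as a conjunction (¬x1·x2·¬x3, x1·¬x2·¬x3, x1·¬x2·x3), form their disjunction, and complement — that gives a formula that is 1 everywhere g is.

g(x1, x2, x3) = ~((((~x1 & x2) & ~x3) | ((x1 & ~x2) & ~x3)) | ((x1 & ~x2) & x3))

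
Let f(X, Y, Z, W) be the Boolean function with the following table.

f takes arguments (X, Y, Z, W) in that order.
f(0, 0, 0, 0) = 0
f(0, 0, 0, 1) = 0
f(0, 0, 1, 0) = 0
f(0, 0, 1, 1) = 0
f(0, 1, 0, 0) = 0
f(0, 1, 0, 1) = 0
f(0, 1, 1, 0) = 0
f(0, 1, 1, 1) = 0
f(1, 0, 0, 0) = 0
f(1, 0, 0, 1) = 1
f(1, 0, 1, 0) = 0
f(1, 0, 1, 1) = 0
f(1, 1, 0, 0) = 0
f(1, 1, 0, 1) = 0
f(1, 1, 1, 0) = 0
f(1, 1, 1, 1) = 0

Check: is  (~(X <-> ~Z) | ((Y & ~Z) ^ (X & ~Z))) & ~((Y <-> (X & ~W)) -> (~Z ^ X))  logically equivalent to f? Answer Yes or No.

Evaluate (~(X <-> ~Z) | ((Y & ~Z) ^ (X & ~Z))) & ~((Y <-> (X & ~W)) -> (~Z ^ X)) on each row and compare to f:
  X=0, Y=0, Z=0, W=0: formula gives 0, f = 0 ✓
  X=0, Y=0, Z=0, W=1: formula gives 0, f = 0 ✓
  X=0, Y=0, Z=1, W=0: formula gives 0, f = 0 ✓
  X=0, Y=0, Z=1, W=1: formula gives 0, f = 0 ✓
  … (the remaining 12 rows also agree.)
All 16 rows match — the expression computes f exactly.

Yes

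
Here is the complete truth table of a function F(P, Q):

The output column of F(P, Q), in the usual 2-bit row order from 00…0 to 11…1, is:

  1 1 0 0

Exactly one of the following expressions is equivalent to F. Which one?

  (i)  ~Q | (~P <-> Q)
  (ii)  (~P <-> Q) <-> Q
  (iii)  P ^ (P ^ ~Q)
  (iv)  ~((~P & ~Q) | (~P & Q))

ii

(i) fails at (1,0): the formula yields 1, F is 0.
(iii) fails at (0,1): the formula yields 0, F is 1.
(iv) fails at (0,0): the formula yields 0, F is 1.
That leaves (ii). Evaluating it on every row reproduces the table of F exactly.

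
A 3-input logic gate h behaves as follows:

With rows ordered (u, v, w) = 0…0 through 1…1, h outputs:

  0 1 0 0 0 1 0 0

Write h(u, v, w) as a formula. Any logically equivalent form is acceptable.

h(u, v, w) = ((not u and not v) and w) or ((u and not v) and w)

Collect the rows where h=1 — (0,0,1), (1,0,1) — and write one minterm per row: ¬u·¬v·w, u·¬v·w. Their union (logical OR) reproduces the table exactly.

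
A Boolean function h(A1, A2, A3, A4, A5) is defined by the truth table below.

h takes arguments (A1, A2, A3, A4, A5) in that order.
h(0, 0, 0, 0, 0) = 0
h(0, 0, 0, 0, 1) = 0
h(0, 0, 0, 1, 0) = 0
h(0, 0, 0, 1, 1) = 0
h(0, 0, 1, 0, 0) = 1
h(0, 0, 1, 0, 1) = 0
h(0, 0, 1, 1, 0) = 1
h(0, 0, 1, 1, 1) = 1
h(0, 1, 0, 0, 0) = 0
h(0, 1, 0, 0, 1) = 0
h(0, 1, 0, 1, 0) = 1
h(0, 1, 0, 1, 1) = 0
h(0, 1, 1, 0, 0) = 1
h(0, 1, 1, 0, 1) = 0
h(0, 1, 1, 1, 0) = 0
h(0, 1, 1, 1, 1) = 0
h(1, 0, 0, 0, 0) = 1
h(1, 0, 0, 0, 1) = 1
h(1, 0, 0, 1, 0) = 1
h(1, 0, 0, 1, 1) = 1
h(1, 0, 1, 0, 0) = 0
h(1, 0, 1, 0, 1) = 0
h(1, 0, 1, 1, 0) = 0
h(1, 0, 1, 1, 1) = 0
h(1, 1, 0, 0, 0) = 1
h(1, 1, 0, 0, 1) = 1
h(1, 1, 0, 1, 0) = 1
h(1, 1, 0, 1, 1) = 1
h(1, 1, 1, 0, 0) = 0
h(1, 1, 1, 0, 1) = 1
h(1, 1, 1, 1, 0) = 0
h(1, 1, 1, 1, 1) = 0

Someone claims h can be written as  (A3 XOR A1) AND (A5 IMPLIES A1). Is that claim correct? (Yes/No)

No

Check the formula against h row by row:
  A1=0, A2=0, A3=0, A4=0, A5=0: formula gives 0, h = 0 ✓
  A1=0, A2=0, A3=0, A4=0, A5=1: formula gives 0, h = 0 ✓
  A1=0, A2=0, A3=0, A4=1, A5=0: formula gives 0, h = 0 ✓
  A1=0, A2=0, A3=0, A4=1, A5=1: formula gives 0, h = 0 ✓
  …
  A1=0, A2=0, A3=1, A4=1, A5=1: formula gives 0, but h = 1 ✗
A single disagreement suffices: at (0,0,1,1,1) they differ, so the formula does not compute h.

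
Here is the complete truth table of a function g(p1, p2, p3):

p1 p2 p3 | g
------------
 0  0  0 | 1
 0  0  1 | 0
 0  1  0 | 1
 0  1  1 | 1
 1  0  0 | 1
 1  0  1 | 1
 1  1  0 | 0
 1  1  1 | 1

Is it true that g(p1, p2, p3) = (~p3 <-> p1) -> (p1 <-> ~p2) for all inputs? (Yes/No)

Test each input against both g and the formula:
  p1=0, p2=0, p3=0: formula gives 1, g = 1 ✓
  p1=0, p2=0, p3=1: formula gives 0, g = 0 ✓
  p1=0, p2=1, p3=0: formula gives 1, g = 1 ✓
  p1=0, p2=1, p3=1: formula gives 1, g = 1 ✓
  p1=1, p2=0, p3=0: formula gives 1, g = 1 ✓
  … (the remaining 3 rows also agree.)
No disagreement on any input; they are logically equivalent.

Yes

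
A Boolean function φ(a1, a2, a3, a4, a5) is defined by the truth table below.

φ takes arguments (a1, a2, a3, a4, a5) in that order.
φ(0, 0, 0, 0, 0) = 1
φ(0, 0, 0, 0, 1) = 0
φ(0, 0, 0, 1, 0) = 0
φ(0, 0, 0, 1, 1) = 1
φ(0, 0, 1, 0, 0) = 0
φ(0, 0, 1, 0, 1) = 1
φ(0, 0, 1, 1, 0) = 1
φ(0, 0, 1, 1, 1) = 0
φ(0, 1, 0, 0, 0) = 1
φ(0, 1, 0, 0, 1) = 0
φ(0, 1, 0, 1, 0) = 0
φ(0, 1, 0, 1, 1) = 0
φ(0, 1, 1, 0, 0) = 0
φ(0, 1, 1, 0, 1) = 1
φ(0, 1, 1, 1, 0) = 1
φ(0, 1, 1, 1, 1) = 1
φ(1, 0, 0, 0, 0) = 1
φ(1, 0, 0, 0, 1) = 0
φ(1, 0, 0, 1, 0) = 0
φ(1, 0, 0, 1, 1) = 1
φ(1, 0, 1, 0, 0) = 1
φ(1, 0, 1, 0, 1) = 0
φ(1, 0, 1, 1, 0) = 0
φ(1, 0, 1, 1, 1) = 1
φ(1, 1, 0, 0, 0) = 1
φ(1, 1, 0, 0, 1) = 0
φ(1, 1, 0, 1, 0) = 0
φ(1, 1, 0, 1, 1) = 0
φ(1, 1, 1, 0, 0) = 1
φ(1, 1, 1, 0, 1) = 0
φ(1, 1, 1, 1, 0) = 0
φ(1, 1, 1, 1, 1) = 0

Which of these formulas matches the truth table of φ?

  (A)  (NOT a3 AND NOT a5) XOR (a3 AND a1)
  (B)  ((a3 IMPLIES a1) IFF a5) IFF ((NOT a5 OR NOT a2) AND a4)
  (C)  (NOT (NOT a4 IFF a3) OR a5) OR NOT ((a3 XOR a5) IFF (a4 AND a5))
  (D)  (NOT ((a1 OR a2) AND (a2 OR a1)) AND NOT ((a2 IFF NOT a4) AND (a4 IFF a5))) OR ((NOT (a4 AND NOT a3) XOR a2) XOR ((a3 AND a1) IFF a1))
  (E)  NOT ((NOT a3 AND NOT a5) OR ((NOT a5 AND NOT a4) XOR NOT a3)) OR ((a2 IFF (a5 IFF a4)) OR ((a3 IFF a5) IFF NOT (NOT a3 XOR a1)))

(A) fails at (0,0,0,1,0): the formula yields 1, φ is 0.
(C) fails at (0,0,0,0,1): the formula yields 1, φ is 0.
(D) fails at (0,0,0,0,1): the formula yields 1, φ is 0.
(E) fails at (0,0,0,0,0): the formula yields 0, φ is 1.
That leaves (B). Evaluating it on every row reproduces the table of φ exactly.

B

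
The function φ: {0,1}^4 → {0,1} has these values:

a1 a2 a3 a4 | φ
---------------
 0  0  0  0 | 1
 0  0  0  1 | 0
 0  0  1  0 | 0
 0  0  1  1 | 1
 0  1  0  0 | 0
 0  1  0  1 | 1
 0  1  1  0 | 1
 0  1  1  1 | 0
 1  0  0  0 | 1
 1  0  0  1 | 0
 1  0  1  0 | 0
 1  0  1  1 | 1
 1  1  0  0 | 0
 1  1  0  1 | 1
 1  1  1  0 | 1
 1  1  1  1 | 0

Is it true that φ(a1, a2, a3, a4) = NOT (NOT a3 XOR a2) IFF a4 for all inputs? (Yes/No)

Evaluate NOT (NOT a3 XOR a2) IFF a4 on each row and compare to φ:
  a1=0, a2=0, a3=0, a4=0: formula gives 1, φ = 1 ✓
  a1=0, a2=0, a3=0, a4=1: formula gives 0, φ = 0 ✓
  a1=0, a2=0, a3=1, a4=0: formula gives 0, φ = 0 ✓
  a1=0, a2=0, a3=1, a4=1: formula gives 1, φ = 1 ✓
  …and likewise for the remaining 12 rows.
Every row agrees, so the formula is equivalent.

Yes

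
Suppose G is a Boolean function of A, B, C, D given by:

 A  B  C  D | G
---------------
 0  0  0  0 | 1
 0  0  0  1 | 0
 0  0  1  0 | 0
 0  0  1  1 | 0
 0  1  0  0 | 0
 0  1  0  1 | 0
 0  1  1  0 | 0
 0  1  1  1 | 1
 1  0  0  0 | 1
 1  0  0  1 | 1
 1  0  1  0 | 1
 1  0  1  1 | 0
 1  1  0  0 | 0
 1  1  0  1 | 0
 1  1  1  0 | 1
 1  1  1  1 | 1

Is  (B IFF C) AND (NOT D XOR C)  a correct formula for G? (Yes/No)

No

Check the formula against G row by row:
  A=0, B=0, C=0, D=0: formula gives 1, G = 1 ✓
  A=0, B=0, C=0, D=1: formula gives 0, G = 0 ✓
  A=0, B=0, C=1, D=0: formula gives 0, G = 0 ✓
  A=0, B=0, C=1, D=1: formula gives 0, G = 0 ✓
  …
  A=1, B=0, C=0, D=1: formula gives 0, but G = 1 ✗
Row (1,0,0,1) is a counterexample, so the formula is not equivalent to G.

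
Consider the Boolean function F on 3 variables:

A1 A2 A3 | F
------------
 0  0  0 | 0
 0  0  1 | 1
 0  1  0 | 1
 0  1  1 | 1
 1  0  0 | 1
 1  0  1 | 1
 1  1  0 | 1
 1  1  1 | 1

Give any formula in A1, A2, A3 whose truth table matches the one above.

F(A1, A2, A3) = (A1 OR A2) OR A3

The output is 1 whenever at least one input is 1 — the OR of all inputs.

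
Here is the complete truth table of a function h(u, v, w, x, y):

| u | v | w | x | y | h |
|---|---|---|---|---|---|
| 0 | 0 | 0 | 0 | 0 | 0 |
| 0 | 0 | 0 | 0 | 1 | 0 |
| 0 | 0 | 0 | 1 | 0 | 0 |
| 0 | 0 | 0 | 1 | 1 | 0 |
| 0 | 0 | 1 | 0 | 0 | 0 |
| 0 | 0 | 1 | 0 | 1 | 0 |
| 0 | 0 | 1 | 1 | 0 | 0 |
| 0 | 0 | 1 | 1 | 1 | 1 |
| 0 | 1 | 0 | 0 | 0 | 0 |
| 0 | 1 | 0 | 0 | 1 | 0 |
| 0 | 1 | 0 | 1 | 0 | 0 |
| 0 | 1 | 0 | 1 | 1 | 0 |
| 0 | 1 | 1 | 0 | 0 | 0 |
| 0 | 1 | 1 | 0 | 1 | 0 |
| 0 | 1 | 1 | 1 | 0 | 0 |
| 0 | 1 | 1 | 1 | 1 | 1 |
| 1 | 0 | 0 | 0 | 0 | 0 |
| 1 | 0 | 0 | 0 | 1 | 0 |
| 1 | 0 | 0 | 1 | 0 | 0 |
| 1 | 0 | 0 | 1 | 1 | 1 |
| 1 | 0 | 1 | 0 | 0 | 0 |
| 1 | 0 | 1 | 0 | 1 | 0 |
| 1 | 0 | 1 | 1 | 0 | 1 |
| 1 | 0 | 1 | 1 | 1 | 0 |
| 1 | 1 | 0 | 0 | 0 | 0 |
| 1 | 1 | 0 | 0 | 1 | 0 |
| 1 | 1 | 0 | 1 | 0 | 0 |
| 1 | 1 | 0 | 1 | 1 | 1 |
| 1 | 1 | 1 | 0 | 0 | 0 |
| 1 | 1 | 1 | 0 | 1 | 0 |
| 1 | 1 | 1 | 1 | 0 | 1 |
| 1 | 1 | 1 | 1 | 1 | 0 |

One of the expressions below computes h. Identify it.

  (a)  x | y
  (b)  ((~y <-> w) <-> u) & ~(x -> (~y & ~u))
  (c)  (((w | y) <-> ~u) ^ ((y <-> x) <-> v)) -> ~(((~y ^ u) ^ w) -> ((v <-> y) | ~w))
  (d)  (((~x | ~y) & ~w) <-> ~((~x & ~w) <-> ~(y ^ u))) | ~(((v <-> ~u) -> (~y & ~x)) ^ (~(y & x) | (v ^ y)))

(a): at (0,0,0,0,1) it gives 1, but h = 0 — eliminated.
(c): at (0,0,0,0,0) it gives 1, but h = 0 — eliminated.
(d): at (0,0,0,0,0) it gives 1, but h = 0 — eliminated.
(b) is the remaining candidate, and it agrees with h on all 32 inputs.

b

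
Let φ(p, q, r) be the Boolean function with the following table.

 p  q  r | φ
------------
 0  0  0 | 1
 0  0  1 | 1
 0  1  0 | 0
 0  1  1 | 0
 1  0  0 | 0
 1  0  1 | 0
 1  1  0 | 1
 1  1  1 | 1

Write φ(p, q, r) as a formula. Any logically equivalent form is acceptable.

φ(p, q, r) = ((((NOT p AND NOT q) AND NOT r) OR ((NOT p AND NOT q) AND r)) OR ((p AND q) AND NOT r)) OR ((p AND q) AND r)

The 1-rows are (0,0,0), (0,0,1), (1,1,0), (1,1,1). Each contributes one minterm — ¬p·¬q·¬r; ¬p·¬q·r; p·q·¬r; p·q·r — and their disjunction is a sum-of-products form of φ.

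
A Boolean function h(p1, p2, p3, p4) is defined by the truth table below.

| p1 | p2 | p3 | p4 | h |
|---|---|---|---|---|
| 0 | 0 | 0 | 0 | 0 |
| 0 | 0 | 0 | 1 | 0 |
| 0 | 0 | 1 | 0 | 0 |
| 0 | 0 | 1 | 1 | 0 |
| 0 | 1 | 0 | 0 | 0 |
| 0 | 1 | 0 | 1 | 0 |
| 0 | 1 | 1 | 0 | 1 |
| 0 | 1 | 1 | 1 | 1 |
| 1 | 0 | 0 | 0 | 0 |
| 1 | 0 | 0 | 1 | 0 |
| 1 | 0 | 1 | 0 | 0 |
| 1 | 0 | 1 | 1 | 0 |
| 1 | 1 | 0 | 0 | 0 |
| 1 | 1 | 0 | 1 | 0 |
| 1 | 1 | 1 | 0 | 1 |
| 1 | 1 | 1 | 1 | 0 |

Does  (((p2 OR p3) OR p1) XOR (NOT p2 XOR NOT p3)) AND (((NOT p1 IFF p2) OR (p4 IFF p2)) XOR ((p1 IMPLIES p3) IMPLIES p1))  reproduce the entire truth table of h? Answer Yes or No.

Yes

Check the formula against h row by row:
  p1=0, p2=0, p3=0, p4=0: formula gives 0, h = 0 ✓
  p1=0, p2=0, p3=0, p4=1: formula gives 0, h = 0 ✓
  p1=0, p2=0, p3=1, p4=0: formula gives 0, h = 0 ✓
  p1=0, p2=0, p3=1, p4=1: formula gives 0, h = 0 ✓
  …and likewise for the remaining 12 rows.
All 16 rows match — the expression computes h exactly.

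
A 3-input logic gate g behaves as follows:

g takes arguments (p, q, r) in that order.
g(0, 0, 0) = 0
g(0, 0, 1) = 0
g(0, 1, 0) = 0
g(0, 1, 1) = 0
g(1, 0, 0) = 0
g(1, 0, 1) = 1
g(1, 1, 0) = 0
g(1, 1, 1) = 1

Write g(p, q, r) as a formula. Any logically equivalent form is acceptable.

g(p, q, r) = ((p AND NOT q) AND r) OR ((p AND q) AND r)

The 1-rows are (1,0,1), (1,1,1). Each contributes one minterm — p·¬q·r; p·q·r — and their disjunction is a sum-of-products form of g.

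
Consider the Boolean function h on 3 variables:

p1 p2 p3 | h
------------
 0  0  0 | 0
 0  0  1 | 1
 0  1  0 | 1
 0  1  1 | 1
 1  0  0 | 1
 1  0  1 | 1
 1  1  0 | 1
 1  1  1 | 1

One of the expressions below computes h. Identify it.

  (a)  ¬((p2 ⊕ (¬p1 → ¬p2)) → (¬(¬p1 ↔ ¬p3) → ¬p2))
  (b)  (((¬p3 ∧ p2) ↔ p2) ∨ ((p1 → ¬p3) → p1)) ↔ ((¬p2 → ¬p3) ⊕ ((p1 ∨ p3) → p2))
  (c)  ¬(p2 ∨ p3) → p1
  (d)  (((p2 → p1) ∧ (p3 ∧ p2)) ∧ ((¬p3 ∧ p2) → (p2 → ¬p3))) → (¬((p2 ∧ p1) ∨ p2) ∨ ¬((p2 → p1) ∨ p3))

(a): at (0,0,1) it gives 0, but h = 1 — eliminated.
(b): at (0,0,1) it gives 0, but h = 1 — eliminated.
(d): at (0,0,0) it gives 1, but h = 0 — eliminated.
(c) is the remaining candidate, and it agrees with h on all 8 inputs.

c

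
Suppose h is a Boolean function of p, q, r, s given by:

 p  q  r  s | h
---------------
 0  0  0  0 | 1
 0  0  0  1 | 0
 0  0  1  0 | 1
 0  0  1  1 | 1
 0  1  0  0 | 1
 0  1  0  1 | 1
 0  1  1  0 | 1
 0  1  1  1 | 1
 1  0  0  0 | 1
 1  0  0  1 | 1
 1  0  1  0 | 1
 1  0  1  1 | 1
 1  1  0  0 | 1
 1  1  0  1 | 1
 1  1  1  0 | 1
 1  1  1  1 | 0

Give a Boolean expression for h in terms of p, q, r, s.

h(p, q, r, s) = ¬((((¬p ∧ ¬q) ∧ ¬r) ∧ s) ∨ (((p ∧ q) ∧ r) ∧ s))

There are just 2 zero rows: (0,0,0,1), (1,1,1,1). Their minterms are ¬p·¬q·¬r·s, p·q·r·s; the OR of those covers precisely the 0-outputs, and negating it yields h.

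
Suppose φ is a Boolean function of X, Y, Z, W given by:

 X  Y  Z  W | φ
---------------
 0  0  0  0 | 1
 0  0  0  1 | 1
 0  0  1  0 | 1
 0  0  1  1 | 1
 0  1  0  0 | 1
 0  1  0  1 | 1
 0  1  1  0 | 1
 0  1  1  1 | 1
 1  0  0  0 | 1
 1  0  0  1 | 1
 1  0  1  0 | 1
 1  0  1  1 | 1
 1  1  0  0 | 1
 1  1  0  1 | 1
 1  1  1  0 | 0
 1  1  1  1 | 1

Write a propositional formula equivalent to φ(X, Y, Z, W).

φ(X, Y, Z, W) = NOT (((X AND Y) AND Z) AND NOT W)

Only row (1,1,1,0) gives 0. So φ is 1 everywhere except there — the complement of the minterm X·Y·Z·¬W.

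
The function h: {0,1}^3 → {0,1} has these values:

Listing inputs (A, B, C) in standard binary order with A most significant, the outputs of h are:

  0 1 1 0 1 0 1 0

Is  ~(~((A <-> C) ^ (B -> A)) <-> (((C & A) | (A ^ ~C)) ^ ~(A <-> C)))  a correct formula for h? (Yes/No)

Yes

Evaluate ~(~((A <-> C) ^ (B -> A)) <-> (((C & A) | (A ^ ~C)) ^ ~(A <-> C))) on each row and compare to h:
  A=0, B=0, C=0: formula gives 0, h = 0 ✓
  A=0, B=0, C=1: formula gives 1, h = 1 ✓
  A=0, B=1, C=0: formula gives 1, h = 1 ✓
  A=0, B=1, C=1: formula gives 0, h = 0 ✓
  A=1, B=0, C=0: formula gives 1, h = 1 ✓
  … (the remaining 3 rows also agree.)
No disagreement on any input; they are logically equivalent.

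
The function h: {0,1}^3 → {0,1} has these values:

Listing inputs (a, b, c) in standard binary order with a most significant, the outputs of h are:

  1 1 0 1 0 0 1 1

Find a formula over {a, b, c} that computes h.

h(a, b, c) = not ((((not a and b) and not c) or ((a and not b) and not c)) or ((a and not b) and c))

h is 0 on only 3 rows — (0,1,0), (1,0,0), (1,0,1). Writing each as a minterm (¬a·b·¬c, a·¬b·¬c, a·¬b·c) and OR-ing them characterizes exactly where h=0, so h is the negation of that disjunction.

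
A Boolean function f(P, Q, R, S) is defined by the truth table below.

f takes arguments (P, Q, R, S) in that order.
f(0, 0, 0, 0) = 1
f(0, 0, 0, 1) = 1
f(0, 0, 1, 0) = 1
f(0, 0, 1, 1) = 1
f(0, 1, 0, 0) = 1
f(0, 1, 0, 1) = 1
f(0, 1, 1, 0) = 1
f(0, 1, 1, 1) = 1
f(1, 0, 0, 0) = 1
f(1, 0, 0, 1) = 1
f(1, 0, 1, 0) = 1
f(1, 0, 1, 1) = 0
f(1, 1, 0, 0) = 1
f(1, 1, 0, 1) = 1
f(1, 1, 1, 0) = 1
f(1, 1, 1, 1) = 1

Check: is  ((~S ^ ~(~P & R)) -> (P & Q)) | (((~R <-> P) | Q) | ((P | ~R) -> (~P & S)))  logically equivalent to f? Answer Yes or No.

Evaluate ((~S ^ ~(~P & R)) -> (P & Q)) | (((~R <-> P) | Q) | ((P | ~R) -> (~P & S))) on each row and compare to f:
  P=0, Q=0, R=0, S=0: formula gives 1, f = 1 ✓
  P=0, Q=0, R=0, S=1: formula gives 1, f = 1 ✓
  P=0, Q=0, R=1, S=0: formula gives 1, f = 1 ✓
  P=0, Q=0, R=1, S=1: formula gives 1, f = 1 ✓
  … (the remaining 12 rows also agree.)
All 16 rows match — the expression computes f exactly.

Yes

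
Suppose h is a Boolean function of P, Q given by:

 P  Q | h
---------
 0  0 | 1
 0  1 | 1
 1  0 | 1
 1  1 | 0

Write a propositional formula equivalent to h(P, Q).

h(P, Q) = ¬(P ∧ Q)

The output is 0 only when every input is 1 — NAND of all inputs.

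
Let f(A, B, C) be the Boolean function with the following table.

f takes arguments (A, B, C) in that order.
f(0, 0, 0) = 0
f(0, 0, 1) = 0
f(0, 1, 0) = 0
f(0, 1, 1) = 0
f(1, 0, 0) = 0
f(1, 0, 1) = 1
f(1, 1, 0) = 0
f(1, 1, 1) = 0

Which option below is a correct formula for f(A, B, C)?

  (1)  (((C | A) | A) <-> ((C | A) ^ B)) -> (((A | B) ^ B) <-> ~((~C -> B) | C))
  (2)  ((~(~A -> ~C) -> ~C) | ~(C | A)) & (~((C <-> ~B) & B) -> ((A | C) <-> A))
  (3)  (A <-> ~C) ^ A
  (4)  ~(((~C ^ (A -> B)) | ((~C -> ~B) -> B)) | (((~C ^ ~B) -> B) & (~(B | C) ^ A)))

4

(1) fails at (0,0,1): the formula yields 1, f is 0.
(2) fails at (0,0,0): the formula yields 1, f is 0.
(3) fails at (0,0,1): the formula yields 1, f is 0.
That leaves (4). Evaluating it on every row reproduces the table of f exactly.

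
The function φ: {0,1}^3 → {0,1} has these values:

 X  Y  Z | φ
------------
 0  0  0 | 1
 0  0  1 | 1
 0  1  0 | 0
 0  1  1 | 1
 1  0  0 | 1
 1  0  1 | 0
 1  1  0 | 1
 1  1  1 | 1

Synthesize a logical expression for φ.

φ(X, Y, Z) = not (((not X and Y) and not Z) or ((X and not Y) and Z))

There are just 2 zero rows: (0,1,0), (1,0,1). Their minterms are ¬X·Y·¬Z, X·¬Y·Z; the OR of those covers precisely the 0-outputs, and negating it yields φ.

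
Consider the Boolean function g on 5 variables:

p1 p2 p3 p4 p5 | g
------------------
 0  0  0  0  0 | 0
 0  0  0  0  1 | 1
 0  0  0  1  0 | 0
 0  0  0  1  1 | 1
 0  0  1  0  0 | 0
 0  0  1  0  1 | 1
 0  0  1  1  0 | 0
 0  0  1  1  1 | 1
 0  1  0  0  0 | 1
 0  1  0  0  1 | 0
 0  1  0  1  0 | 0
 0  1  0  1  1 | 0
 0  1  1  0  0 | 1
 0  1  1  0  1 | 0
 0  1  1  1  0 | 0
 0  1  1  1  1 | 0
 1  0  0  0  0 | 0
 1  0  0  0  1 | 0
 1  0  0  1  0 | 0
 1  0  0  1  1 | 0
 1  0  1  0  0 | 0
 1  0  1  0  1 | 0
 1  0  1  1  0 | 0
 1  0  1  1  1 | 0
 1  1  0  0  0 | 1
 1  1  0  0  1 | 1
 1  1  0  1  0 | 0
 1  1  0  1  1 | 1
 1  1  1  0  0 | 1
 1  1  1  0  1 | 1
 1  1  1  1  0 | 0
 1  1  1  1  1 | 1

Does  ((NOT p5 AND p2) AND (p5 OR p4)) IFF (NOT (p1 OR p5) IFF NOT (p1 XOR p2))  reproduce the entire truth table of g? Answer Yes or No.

Check the formula against g row by row:
  p1=0, p2=0, p3=0, p4=0, p5=0: formula gives 0, g = 0 ✓
  p1=0, p2=0, p3=0, p4=0, p5=1: formula gives 1, g = 1 ✓
  p1=0, p2=0, p3=0, p4=1, p5=0: formula gives 0, g = 0 ✓
  p1=0, p2=0, p3=0, p4=1, p5=1: formula gives 1, g = 1 ✓
  …and likewise for the remaining 28 rows.
No disagreement on any input; they are logically equivalent.

Yes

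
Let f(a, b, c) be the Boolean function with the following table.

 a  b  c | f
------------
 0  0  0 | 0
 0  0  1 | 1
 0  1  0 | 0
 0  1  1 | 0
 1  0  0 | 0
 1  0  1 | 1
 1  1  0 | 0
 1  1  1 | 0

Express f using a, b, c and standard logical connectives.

f=1 on 2 inputs: (0,0,1), (1,0,1). Reading each as a conjunction of literals (¬a·¬b·c, a·¬b·c) and taking the OR gives the canonical DNF.

f(a, b, c) = ((a' · b') · c) + ((a · b') · c)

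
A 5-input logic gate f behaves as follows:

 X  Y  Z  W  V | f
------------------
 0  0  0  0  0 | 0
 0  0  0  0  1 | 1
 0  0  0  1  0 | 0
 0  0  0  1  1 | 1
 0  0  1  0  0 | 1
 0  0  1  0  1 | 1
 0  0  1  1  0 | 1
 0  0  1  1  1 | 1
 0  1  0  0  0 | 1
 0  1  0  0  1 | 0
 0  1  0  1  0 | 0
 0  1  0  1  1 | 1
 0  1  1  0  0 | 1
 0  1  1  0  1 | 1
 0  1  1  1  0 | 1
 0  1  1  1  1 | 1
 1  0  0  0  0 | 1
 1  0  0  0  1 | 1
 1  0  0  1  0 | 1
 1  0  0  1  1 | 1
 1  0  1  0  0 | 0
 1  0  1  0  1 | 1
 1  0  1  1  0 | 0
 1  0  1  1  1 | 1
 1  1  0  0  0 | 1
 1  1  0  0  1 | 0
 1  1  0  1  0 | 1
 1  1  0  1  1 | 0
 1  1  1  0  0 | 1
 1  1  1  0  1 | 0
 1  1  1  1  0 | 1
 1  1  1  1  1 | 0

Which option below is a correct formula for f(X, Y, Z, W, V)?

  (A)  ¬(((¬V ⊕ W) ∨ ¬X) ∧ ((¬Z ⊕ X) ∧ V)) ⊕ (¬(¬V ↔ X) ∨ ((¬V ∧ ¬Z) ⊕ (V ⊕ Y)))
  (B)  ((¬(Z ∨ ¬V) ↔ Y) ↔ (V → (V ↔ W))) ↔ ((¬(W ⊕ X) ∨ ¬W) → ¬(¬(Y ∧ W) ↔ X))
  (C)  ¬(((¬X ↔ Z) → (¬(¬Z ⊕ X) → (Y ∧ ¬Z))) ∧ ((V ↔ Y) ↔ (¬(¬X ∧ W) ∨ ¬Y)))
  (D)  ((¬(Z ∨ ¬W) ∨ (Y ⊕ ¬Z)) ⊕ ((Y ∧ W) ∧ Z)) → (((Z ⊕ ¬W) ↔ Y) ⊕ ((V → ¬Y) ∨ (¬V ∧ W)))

(A): at (0,0,1,0,0) it gives 0, but f = 1 — eliminated.
(B): at (0,0,0,0,0) it gives 1, but f = 0 — eliminated.
(D): at (0,0,0,0,0) it gives 1, but f = 0 — eliminated.
That leaves (C). Evaluating it on every row reproduces the table of f exactly.

C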